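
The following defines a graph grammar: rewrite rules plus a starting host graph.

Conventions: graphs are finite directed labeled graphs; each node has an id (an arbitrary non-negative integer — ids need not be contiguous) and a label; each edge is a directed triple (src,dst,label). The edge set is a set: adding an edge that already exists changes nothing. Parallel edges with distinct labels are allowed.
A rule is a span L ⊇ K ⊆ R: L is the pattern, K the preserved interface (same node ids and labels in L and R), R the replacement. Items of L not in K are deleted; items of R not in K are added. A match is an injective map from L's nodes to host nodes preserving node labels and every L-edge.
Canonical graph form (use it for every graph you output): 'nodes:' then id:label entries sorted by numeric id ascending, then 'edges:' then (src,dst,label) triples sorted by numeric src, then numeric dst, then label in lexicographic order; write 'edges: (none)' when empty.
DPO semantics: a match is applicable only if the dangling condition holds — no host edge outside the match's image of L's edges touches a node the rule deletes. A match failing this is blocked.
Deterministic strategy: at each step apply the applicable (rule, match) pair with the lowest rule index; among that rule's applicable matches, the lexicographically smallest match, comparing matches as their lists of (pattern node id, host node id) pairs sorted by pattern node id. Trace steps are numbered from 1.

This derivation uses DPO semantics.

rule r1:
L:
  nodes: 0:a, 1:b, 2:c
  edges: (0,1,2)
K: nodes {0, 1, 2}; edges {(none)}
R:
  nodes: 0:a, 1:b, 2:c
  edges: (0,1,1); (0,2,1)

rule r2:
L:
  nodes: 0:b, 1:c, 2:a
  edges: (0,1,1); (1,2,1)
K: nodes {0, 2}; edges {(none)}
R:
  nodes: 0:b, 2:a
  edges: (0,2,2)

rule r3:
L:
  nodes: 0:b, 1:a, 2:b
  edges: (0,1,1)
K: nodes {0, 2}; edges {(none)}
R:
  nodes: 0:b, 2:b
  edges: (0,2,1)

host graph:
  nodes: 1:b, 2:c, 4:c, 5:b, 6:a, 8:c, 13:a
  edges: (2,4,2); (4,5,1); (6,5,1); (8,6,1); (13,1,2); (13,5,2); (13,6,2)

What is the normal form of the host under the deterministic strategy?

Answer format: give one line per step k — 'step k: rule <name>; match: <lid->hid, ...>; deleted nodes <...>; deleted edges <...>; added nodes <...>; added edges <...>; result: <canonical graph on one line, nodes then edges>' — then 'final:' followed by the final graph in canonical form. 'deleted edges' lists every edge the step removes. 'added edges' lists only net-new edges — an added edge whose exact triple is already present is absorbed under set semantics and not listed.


step 1: rule r1; match: 0->13, 1->1, 2->2; deleted nodes (none); deleted edges (13,1,2); added nodes (none); added edges (13,1,1); (13,2,1); result: nodes: 1:b, 2:c, 4:c, 5:b, 6:a, 8:c, 13:a edges: (2,4,2); (4,5,1); (6,5,1); (8,6,1); (13,1,1); (13,2,1); (13,5,2); (13,6,2)
step 2: rule r1; match: 0->13, 1->5, 2->2; deleted nodes (none); deleted edges (13,5,2); added nodes (none); added edges (13,5,1); result: nodes: 1:b, 2:c, 4:c, 5:b, 6:a, 8:c, 13:a edges: (2,4,2); (4,5,1); (6,5,1); (8,6,1); (13,1,1); (13,2,1); (13,5,1); (13,6,2)
final:
nodes: 1:b, 2:c, 4:c, 5:b, 6:a, 8:c, 13:a
edges: (2,4,2); (4,5,1); (6,5,1); (8,6,1); (13,1,1); (13,2,1); (13,5,1); (13,6,2)


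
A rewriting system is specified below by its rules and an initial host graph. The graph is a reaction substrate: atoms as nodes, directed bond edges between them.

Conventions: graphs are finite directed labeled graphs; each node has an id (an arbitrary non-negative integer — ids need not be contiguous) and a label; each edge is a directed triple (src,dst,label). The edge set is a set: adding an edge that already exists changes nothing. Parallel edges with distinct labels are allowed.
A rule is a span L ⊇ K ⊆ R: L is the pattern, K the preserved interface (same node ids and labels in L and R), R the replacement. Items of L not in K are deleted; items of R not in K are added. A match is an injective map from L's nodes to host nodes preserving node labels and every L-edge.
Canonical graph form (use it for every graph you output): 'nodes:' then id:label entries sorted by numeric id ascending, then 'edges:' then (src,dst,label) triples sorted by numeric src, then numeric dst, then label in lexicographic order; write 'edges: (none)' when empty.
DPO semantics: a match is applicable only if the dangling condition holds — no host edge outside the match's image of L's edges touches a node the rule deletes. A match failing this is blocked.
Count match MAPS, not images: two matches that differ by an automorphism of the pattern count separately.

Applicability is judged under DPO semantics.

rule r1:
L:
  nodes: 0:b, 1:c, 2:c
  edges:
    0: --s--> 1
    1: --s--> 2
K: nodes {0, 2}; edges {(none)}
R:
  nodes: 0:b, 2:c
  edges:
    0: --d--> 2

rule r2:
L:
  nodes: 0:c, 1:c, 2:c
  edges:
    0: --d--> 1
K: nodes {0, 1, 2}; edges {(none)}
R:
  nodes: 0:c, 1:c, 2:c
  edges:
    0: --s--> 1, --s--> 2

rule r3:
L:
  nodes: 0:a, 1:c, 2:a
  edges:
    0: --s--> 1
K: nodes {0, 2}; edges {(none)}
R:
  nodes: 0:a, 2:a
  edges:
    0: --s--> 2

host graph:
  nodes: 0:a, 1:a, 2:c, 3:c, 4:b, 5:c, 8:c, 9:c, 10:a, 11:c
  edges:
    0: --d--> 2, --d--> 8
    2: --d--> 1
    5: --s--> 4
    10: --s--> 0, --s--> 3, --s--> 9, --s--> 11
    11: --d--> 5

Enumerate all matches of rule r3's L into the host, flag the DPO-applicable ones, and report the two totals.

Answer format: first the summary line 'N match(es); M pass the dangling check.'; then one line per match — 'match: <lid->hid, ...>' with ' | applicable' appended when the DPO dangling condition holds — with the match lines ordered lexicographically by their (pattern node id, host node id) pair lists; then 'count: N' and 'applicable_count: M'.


6 match(es); 4 pass the dangling check.
match: 0->10, 1->3, 2->0 | applicable
match: 0->10, 1->3, 2->1 | applicable
match: 0->10, 1->9, 2->0 | applicable
match: 0->10, 1->9, 2->1 | applicable
match: 0->10, 1->11, 2->0
match: 0->10, 1->11, 2->1
count: 6
applicable_count: 4


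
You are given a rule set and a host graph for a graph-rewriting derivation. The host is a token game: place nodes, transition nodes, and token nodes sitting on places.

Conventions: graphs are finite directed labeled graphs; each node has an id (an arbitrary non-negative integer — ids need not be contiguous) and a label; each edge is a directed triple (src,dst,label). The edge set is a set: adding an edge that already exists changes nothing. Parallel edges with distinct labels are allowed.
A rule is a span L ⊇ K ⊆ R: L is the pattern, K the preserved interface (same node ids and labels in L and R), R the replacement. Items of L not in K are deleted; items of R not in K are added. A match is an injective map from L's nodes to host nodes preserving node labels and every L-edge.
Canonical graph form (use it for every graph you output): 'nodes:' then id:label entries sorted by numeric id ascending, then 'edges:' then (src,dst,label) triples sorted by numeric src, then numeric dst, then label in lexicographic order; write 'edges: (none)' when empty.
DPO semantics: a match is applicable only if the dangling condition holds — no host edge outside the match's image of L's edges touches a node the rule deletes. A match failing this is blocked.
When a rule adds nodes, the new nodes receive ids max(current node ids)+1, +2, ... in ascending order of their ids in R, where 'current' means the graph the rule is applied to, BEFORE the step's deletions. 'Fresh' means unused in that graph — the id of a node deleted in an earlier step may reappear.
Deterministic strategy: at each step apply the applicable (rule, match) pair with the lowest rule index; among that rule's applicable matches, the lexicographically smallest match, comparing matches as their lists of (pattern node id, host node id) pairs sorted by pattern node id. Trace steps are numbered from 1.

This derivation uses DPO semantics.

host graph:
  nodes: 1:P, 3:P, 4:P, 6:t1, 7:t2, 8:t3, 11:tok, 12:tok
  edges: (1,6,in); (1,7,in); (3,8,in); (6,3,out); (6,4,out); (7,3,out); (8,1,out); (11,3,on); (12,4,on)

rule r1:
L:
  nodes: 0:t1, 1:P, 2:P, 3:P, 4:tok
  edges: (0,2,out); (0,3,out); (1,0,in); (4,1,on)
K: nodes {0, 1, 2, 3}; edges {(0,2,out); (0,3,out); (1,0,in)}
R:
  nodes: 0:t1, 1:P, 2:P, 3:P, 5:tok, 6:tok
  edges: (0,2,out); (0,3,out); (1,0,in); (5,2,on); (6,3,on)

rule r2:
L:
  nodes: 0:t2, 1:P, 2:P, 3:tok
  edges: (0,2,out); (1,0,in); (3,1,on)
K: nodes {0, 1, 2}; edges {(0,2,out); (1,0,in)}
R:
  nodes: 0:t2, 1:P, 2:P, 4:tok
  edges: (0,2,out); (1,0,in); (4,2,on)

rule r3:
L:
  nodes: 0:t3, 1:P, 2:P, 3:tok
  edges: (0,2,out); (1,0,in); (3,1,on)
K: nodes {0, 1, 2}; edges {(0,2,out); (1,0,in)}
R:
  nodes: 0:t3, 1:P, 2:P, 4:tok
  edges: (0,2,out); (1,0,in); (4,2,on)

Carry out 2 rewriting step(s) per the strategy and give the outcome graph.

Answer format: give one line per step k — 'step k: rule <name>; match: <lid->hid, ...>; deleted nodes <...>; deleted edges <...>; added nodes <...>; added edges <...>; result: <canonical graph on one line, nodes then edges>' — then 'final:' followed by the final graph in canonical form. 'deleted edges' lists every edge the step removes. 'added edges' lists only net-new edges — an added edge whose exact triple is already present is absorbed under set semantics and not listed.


step 1: rule r3; match: 0->8, 1->3, 2->1, 3->11; deleted nodes 11; deleted edges (11,3,on); added nodes 13; added edges (13,1,on); result: nodes: 1:P, 3:P, 4:P, 6:t1, 7:t2, 8:t3, 12:tok, 13:tok edges: (1,6,in); (1,7,in); (3,8,in); (6,3,out); (6,4,out); (7,3,out); (8,1,out); (12,4,on); (13,1,on)
step 2: rule r1; match: 0->6, 1->1, 2->3, 3->4, 4->13; deleted nodes 13; deleted edges (13,1,on); added nodes 14, 15; added edges (14,3,on); (15,4,on); result: nodes: 1:P, 3:P, 4:P, 6:t1, 7:t2, 8:t3, 12:tok, 14:tok, 15:tok edges: (1,6,in); (1,7,in); (3,8,in); (6,3,out); (6,4,out); (7,3,out); (8,1,out); (12,4,on); (14,3,on); (15,4,on)
final:
nodes: 1:P, 3:P, 4:P, 6:t1, 7:t2, 8:t3, 12:tok, 14:tok, 15:tok
edges: (1,6,in); (1,7,in); (3,8,in); (6,3,out); (6,4,out); (7,3,out); (8,1,out); (12,4,on); (14,3,on); (15,4,on)


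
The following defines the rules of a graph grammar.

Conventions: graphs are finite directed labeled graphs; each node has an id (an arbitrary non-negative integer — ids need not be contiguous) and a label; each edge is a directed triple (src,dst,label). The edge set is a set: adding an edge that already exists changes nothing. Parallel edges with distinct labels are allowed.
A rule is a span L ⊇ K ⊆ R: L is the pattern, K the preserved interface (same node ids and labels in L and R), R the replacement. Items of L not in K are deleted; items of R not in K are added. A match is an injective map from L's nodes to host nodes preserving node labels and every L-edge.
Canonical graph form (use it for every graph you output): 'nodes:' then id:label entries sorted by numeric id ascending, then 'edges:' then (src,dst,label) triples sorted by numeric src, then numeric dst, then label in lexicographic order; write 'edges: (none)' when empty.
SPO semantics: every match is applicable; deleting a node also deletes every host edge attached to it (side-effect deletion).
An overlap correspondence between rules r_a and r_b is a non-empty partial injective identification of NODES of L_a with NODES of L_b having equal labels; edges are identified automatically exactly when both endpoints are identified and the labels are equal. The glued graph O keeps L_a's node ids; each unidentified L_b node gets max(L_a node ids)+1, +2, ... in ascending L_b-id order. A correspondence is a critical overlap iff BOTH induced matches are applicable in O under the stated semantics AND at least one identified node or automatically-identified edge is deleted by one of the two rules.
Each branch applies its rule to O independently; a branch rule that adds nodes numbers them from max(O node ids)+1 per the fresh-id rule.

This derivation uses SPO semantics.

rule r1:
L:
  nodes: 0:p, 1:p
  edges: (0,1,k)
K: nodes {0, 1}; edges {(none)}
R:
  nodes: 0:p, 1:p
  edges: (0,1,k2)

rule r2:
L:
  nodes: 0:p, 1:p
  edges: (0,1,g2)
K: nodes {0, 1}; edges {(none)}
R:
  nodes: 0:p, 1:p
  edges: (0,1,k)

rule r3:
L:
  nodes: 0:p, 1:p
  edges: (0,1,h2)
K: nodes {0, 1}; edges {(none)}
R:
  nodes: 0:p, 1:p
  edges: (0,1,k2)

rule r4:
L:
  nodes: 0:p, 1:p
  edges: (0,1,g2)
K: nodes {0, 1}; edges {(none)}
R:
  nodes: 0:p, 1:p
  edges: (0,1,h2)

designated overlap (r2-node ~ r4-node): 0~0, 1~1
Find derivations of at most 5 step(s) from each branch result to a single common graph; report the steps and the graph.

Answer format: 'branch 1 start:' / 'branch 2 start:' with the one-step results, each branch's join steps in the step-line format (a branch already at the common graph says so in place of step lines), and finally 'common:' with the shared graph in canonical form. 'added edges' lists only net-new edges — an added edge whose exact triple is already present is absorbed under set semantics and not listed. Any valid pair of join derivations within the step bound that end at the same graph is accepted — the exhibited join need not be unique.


branch 1 start:
nodes: 0:p, 1:p
edges: (0,1,k)
branch 2 start:
nodes: 0:p, 1:p
edges: (0,1,h2)
branch 1 step 1: rule r1; match: 0->0, 1->1; deleted nodes (none); deleted edges (0,1,k); added nodes (none); added edges (0,1,k2); result: nodes: 0:p, 1:p edges: (0,1,k2)
branch 2 step 1: rule r3; match: 0->0, 1->1; deleted nodes (none); deleted edges (0,1,h2); added nodes (none); added edges (0,1,k2); result: nodes: 0:p, 1:p edges: (0,1,k2)
common:
nodes: 0:p, 1:p
edges: (0,1,k2)


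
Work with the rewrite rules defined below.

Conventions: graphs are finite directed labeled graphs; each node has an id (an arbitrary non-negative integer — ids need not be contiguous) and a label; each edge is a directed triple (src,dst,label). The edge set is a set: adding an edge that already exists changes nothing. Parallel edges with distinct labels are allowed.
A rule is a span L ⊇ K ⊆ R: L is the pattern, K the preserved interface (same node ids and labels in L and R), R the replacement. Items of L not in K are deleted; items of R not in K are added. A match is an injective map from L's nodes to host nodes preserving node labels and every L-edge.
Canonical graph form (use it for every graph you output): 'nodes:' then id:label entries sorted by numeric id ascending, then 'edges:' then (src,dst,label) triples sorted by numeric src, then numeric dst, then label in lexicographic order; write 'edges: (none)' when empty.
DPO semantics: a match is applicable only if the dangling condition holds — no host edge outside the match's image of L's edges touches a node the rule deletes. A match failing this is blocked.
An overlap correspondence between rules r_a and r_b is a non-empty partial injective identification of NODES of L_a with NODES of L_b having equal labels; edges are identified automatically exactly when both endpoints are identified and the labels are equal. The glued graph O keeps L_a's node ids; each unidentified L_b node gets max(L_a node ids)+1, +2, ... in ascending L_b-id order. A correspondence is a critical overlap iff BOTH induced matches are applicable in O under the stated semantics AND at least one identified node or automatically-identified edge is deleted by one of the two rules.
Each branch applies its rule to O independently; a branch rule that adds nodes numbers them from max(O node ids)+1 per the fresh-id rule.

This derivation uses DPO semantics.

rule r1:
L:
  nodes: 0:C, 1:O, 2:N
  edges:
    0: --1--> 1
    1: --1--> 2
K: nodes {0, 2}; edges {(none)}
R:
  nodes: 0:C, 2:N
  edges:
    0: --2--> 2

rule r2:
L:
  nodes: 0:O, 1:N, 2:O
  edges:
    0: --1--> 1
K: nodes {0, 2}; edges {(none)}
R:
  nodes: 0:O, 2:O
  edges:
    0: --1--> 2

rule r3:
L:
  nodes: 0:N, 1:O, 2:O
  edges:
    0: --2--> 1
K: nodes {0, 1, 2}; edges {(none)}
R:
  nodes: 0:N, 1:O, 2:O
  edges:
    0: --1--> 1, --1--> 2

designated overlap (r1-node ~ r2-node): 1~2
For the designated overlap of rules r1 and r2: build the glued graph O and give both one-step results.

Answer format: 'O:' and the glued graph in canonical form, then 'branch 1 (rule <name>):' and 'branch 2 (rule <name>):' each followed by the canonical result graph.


O:
nodes: 0:C, 1:O, 2:N, 3:O, 4:N
edges: (0,1,1); (1,2,1); (3,4,1)
branch 1 (rule r1):
nodes: 0:C, 2:N, 3:O, 4:N
edges: (0,2,2); (3,4,1)
branch 2 (rule r2):
nodes: 0:C, 1:O, 2:N, 3:O
edges: (0,1,1); (1,2,1); (3,1,1)


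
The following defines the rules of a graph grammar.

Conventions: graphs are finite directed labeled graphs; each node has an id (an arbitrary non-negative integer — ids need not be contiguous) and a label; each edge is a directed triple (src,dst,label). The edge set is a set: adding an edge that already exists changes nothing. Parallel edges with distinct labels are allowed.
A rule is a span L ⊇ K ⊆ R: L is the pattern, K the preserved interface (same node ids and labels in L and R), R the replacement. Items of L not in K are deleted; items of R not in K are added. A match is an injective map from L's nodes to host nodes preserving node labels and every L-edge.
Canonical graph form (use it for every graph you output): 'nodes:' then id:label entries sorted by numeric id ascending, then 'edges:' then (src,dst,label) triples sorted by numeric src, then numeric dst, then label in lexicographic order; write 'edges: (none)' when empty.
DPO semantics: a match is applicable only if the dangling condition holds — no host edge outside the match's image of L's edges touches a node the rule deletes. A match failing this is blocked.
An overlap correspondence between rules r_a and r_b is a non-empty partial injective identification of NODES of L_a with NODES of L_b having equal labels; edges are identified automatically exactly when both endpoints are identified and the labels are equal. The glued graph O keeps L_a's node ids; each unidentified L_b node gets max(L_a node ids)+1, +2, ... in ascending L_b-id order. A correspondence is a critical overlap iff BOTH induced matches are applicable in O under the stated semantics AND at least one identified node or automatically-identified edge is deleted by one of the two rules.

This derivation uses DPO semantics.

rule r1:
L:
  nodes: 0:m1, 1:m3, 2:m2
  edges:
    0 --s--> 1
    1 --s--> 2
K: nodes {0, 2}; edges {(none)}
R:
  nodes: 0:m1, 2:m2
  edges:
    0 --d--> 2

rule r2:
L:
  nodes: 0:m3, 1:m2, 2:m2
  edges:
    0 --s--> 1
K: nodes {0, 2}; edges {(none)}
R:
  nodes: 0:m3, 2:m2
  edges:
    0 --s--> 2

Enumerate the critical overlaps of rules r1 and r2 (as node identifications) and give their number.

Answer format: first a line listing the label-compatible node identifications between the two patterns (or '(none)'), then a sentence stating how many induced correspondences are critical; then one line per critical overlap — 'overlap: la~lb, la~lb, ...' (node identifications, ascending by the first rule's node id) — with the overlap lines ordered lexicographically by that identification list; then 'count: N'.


label-compatible node identifications between L(r1) and L(r2): 1~0, 2~1, 2~2
1 of the induced correspondences is a critical overlap of r1 and r2.
overlap: 1~0, 2~1
count: 1


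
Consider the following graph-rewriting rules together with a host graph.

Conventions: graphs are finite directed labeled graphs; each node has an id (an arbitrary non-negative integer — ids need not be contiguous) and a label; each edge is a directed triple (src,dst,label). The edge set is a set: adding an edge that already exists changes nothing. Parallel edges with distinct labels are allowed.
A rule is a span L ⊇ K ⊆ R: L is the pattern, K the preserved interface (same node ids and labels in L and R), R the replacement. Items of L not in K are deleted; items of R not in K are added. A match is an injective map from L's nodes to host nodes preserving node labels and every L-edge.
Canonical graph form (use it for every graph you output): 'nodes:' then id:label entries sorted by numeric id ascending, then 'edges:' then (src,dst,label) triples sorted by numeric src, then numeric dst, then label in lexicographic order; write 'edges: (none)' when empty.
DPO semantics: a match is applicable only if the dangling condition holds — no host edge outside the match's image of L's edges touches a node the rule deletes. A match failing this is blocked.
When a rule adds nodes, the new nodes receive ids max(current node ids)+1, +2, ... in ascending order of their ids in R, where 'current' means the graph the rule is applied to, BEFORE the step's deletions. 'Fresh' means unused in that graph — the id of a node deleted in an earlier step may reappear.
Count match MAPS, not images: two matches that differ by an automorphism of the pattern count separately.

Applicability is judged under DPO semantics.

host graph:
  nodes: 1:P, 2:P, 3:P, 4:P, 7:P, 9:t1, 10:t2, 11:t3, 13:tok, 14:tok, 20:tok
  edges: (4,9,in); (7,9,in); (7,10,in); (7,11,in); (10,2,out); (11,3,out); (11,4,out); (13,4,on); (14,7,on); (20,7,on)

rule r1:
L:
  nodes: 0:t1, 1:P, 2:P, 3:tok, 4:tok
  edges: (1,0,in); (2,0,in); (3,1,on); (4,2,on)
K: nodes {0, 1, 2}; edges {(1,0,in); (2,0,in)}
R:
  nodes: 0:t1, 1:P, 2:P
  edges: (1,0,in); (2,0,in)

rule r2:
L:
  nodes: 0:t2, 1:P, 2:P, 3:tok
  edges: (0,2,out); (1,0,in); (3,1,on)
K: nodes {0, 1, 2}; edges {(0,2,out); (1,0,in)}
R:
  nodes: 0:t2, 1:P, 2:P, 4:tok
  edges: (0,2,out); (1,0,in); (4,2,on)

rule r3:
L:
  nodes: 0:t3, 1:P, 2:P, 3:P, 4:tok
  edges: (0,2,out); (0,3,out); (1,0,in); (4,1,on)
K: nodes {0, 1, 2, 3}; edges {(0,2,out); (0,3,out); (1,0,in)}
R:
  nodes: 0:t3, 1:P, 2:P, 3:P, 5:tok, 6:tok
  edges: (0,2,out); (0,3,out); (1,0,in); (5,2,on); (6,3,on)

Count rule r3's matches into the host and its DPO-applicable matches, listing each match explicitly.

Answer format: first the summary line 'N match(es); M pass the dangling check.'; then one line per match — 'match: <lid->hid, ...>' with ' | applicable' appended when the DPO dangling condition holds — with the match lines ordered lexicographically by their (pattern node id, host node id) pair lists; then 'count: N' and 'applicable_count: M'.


4 match(es); 4 pass the dangling check.
match: 0->11, 1->7, 2->3, 3->4, 4->14 | applicable
match: 0->11, 1->7, 2->3, 3->4, 4->20 | applicable
match: 0->11, 1->7, 2->4, 3->3, 4->14 | applicable
match: 0->11, 1->7, 2->4, 3->3, 4->20 | applicable
count: 4
applicable_count: 4


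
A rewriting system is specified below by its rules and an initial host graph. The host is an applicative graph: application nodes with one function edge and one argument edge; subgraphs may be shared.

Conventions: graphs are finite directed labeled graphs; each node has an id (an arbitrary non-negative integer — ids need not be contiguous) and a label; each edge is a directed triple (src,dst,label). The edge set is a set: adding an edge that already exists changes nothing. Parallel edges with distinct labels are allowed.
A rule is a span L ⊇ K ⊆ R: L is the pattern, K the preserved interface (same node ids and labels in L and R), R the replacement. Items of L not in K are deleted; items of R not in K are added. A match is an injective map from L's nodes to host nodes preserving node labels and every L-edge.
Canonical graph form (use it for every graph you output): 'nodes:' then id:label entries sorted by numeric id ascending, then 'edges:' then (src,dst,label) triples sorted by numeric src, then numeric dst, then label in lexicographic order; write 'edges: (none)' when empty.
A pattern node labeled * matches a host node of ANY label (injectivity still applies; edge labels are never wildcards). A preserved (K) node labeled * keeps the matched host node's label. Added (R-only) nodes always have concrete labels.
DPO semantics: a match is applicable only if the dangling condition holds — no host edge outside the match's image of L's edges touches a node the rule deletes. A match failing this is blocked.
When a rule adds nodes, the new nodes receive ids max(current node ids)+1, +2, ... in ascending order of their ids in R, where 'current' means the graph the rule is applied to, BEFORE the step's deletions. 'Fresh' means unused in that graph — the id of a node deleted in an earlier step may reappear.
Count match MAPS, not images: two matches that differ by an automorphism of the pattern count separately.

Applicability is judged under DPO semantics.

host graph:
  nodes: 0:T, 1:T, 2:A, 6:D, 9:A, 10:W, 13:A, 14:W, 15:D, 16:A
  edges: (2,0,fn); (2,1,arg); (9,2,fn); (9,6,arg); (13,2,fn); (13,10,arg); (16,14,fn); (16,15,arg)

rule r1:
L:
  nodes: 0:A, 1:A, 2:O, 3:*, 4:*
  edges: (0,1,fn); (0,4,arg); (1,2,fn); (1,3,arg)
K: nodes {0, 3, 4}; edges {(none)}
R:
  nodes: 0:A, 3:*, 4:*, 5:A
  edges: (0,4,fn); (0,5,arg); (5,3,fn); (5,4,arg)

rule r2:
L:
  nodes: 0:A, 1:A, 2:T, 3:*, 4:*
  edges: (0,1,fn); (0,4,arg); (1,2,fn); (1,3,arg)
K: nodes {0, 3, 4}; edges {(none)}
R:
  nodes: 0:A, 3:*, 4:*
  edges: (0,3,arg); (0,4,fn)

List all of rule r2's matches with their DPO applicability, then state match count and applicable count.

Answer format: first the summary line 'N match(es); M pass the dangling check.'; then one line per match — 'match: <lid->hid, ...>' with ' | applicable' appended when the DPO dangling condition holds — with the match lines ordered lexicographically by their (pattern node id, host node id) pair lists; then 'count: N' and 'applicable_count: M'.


2 match(es); 0 pass the dangling check.
match: 0->9, 1->2, 2->0, 3->1, 4->6
match: 0->13, 1->2, 2->0, 3->1, 4->10
count: 2
applicable_count: 0


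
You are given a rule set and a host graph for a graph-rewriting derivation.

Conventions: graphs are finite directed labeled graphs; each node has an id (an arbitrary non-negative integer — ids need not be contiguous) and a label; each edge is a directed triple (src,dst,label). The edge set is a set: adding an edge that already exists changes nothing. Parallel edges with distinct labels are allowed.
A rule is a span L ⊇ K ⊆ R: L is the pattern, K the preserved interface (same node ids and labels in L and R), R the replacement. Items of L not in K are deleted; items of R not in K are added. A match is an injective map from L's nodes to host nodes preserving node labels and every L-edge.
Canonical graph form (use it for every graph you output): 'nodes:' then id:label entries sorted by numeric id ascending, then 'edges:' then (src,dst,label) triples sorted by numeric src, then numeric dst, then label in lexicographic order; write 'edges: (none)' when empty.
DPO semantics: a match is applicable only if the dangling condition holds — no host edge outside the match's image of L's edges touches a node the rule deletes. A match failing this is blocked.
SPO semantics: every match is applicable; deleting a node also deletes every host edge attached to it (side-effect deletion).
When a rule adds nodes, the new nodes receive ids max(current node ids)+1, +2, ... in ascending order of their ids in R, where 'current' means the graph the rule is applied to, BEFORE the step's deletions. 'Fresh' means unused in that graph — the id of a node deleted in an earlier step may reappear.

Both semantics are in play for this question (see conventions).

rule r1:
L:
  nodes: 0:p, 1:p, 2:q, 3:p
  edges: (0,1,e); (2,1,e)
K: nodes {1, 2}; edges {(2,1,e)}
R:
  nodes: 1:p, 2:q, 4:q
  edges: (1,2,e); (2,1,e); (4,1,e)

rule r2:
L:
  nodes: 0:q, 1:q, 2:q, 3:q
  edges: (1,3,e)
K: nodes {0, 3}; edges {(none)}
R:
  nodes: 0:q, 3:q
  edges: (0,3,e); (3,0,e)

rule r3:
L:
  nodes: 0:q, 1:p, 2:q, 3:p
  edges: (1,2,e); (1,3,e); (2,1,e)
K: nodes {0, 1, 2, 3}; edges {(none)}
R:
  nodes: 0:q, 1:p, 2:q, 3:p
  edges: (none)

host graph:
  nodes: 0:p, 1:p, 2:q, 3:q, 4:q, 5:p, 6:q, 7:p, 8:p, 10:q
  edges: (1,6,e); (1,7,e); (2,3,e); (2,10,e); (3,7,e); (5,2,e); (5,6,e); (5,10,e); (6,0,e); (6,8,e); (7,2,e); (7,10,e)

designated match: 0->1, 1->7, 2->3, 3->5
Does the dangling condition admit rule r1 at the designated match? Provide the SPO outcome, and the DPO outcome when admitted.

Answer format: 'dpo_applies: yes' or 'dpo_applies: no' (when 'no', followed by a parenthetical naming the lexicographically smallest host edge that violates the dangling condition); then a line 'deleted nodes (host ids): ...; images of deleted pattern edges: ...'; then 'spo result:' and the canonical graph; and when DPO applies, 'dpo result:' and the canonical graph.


dpo_applies: no
(the rule deletes node 1, which keeps host edge (1,6,e) outside the match image — the dangling condition fails, DPO blocks; SPO proceeds and side-deletes such edges)
deleted nodes (host ids): 1, 5; images of deleted pattern edges: (1,7,e)
spo result:
nodes: 0:p, 2:q, 3:q, 4:q, 6:q, 7:p, 8:p, 10:q, 11:q
edges: (2,3,e); (2,10,e); (3,7,e); (6,0,e); (6,8,e); (7,2,e); (7,3,e); (7,10,e); (11,7,e)


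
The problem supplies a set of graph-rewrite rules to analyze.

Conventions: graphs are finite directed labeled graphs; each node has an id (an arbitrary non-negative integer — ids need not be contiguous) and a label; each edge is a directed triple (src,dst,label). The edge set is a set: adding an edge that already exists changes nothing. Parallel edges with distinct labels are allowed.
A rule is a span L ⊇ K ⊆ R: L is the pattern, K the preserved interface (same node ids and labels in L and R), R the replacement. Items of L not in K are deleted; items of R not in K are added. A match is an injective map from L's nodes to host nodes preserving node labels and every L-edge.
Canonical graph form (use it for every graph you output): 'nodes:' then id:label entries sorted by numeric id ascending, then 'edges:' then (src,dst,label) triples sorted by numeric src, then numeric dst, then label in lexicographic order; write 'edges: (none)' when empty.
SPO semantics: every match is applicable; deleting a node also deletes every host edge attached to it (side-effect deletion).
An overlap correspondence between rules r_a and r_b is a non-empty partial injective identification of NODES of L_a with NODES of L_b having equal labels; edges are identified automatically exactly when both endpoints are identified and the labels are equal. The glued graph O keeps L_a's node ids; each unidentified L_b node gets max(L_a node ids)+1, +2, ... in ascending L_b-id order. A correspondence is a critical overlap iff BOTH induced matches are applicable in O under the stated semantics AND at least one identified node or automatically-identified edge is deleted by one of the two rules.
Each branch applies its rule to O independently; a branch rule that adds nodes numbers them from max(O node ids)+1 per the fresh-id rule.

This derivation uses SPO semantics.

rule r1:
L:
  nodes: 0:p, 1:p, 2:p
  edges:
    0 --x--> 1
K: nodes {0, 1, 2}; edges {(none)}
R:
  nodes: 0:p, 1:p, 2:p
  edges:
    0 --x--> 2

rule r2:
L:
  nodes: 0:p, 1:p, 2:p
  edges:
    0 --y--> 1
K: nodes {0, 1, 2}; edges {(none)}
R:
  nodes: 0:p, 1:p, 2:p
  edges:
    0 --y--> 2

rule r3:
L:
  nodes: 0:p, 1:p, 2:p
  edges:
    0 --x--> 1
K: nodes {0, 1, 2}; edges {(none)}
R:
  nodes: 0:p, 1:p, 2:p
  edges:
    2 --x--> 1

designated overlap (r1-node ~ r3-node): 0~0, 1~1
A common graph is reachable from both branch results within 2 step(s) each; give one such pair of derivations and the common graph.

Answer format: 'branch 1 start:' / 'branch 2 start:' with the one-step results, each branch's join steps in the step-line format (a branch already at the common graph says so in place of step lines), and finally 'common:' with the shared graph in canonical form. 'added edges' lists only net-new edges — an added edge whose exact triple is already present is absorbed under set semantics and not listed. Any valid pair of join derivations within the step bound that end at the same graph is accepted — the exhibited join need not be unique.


branch 1 start:
nodes: 0:p, 1:p, 2:p, 3:p
edges: (0,2,x)
branch 2 start:
nodes: 0:p, 1:p, 2:p, 3:p
edges: (3,1,x)
branch 1 step 1: rule r1; match: 0->0, 1->2, 2->1; deleted nodes (none); deleted edges (0,2,x); added nodes (none); added edges (0,1,x); result: nodes: 0:p, 1:p, 2:p, 3:p edges: (0,1,x)
branch 2 step 1: rule r3; match: 0->3, 1->1, 2->0; deleted nodes (none); deleted edges (3,1,x); added nodes (none); added edges (0,1,x); result: nodes: 0:p, 1:p, 2:p, 3:p edges: (0,1,x)
common:
nodes: 0:p, 1:p, 2:p, 3:p
edges: (0,1,x)


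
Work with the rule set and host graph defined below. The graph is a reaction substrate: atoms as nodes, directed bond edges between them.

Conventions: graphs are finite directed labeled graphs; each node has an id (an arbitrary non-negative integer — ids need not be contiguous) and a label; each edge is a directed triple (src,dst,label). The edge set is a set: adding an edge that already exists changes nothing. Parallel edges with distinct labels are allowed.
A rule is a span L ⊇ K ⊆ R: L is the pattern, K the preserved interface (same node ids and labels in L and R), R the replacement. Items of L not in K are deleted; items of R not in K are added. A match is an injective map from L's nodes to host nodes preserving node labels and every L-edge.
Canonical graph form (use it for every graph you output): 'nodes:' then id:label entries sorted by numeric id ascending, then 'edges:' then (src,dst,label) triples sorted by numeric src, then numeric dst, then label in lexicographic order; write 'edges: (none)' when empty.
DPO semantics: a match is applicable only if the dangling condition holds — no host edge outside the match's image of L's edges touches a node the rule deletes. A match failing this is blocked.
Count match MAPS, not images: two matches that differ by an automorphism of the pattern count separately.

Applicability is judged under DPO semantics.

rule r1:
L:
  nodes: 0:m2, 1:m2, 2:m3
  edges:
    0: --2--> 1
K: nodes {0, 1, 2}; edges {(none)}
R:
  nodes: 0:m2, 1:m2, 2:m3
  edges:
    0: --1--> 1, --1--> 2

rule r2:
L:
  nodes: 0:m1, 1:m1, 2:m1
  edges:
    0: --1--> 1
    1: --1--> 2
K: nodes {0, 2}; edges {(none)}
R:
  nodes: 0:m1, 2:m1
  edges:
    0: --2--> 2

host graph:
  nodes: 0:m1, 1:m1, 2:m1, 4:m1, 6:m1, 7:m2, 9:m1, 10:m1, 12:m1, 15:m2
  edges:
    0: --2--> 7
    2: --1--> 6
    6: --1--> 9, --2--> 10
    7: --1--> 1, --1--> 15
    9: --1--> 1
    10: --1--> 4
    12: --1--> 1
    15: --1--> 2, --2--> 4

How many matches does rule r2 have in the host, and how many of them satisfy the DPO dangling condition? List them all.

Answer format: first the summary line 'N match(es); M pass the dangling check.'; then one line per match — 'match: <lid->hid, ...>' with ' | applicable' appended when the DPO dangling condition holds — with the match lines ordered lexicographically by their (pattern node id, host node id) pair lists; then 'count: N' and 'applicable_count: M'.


2 match(es); 1 pass the dangling check.
match: 0->2, 1->6, 2->9
match: 0->6, 1->9, 2->1 | applicable
count: 2
applicable_count: 1


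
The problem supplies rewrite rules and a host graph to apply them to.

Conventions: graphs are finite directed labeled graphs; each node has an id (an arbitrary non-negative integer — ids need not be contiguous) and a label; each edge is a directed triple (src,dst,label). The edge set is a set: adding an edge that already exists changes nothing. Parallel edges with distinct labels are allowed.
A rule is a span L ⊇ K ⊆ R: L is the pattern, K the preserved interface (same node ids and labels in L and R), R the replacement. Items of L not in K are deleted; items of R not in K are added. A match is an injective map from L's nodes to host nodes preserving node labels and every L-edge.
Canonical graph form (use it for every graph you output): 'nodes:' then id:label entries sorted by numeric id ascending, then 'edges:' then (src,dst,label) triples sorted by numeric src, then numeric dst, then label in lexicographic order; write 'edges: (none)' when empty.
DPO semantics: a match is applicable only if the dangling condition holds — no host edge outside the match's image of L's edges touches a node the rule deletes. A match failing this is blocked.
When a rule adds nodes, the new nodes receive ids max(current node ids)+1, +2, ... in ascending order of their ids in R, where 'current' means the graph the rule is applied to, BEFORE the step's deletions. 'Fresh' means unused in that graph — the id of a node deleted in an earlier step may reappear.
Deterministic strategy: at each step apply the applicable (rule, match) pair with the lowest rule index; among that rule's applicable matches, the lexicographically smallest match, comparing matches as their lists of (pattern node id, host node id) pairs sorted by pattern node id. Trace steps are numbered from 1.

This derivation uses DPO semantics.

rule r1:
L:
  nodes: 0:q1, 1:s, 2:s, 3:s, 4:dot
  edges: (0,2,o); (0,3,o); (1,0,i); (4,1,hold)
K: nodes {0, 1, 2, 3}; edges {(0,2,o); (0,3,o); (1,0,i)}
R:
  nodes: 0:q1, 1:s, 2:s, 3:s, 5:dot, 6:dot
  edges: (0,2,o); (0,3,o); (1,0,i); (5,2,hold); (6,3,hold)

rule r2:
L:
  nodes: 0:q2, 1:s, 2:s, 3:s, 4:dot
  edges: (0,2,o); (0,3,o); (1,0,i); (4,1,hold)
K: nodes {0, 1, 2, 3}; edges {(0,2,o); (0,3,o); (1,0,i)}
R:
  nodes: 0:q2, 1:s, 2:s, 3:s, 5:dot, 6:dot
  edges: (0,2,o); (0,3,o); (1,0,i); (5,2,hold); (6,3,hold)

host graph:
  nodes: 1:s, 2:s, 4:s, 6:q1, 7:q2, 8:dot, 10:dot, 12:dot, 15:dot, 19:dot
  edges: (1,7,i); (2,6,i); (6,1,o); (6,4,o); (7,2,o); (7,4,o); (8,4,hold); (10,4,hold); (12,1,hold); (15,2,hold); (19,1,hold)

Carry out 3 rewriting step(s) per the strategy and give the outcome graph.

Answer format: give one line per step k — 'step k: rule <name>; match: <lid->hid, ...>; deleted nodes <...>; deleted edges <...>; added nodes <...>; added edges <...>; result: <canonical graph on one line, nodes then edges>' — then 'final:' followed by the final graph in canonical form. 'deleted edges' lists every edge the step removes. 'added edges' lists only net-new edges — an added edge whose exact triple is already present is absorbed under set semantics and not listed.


step 1: rule r1; match: 0->6, 1->2, 2->1, 3->4, 4->15; deleted nodes 15; deleted edges (15,2,hold); added nodes 20, 21; added edges (20,1,hold); (21,4,hold); result: nodes: 1:s, 2:s, 4:s, 6:q1, 7:q2, 8:dot, 10:dot, 12:dot, 19:dot, 20:dot, 21:dot edges: (1,7,i); (2,6,i); (6,1,o); (6,4,o); (7,2,o); (7,4,o); (8,4,hold); (10,4,hold); (12,1,hold); (19,1,hold); (20,1,hold); (21,4,hold)
step 2: rule r2; match: 0->7, 1->1, 2->2, 3->4, 4->12; deleted nodes 12; deleted edges (12,1,hold); added nodes 22, 23; added edges (22,2,hold); (23,4,hold); result: nodes: 1:s, 2:s, 4:s, 6:q1, 7:q2, 8:dot, 10:dot, 19:dot, 20:dot, 21:dot, 22:dot, 23:dot edges: (1,7,i); (2,6,i); (6,1,o); (6,4,o); (7,2,o); (7,4,o); (8,4,hold); (10,4,hold); (19,1,hold); (20,1,hold); (21,4,hold); (22,2,hold); (23,4,hold)
step 3: rule r1; match: 0->6, 1->2, 2->1, 3->4, 4->22; deleted nodes 22; deleted edges (22,2,hold); added nodes 24, 25; added edges (24,1,hold); (25,4,hold); result: nodes: 1:s, 2:s, 4:s, 6:q1, 7:q2, 8:dot, 10:dot, 19:dot, 20:dot, 21:dot, 23:dot, 24:dot, 25:dot edges: (1,7,i); (2,6,i); (6,1,o); (6,4,o); (7,2,o); (7,4,o); (8,4,hold); (10,4,hold); (19,1,hold); (20,1,hold); (21,4,hold); (23,4,hold); (24,1,hold); (25,4,hold)
final:
nodes: 1:s, 2:s, 4:s, 6:q1, 7:q2, 8:dot, 10:dot, 19:dot, 20:dot, 21:dot, 23:dot, 24:dot, 25:dot
edges: (1,7,i); (2,6,i); (6,1,o); (6,4,o); (7,2,o); (7,4,o); (8,4,hold); (10,4,hold); (19,1,hold); (20,1,hold); (21,4,hold); (23,4,hold); (24,1,hold); (25,4,hold)


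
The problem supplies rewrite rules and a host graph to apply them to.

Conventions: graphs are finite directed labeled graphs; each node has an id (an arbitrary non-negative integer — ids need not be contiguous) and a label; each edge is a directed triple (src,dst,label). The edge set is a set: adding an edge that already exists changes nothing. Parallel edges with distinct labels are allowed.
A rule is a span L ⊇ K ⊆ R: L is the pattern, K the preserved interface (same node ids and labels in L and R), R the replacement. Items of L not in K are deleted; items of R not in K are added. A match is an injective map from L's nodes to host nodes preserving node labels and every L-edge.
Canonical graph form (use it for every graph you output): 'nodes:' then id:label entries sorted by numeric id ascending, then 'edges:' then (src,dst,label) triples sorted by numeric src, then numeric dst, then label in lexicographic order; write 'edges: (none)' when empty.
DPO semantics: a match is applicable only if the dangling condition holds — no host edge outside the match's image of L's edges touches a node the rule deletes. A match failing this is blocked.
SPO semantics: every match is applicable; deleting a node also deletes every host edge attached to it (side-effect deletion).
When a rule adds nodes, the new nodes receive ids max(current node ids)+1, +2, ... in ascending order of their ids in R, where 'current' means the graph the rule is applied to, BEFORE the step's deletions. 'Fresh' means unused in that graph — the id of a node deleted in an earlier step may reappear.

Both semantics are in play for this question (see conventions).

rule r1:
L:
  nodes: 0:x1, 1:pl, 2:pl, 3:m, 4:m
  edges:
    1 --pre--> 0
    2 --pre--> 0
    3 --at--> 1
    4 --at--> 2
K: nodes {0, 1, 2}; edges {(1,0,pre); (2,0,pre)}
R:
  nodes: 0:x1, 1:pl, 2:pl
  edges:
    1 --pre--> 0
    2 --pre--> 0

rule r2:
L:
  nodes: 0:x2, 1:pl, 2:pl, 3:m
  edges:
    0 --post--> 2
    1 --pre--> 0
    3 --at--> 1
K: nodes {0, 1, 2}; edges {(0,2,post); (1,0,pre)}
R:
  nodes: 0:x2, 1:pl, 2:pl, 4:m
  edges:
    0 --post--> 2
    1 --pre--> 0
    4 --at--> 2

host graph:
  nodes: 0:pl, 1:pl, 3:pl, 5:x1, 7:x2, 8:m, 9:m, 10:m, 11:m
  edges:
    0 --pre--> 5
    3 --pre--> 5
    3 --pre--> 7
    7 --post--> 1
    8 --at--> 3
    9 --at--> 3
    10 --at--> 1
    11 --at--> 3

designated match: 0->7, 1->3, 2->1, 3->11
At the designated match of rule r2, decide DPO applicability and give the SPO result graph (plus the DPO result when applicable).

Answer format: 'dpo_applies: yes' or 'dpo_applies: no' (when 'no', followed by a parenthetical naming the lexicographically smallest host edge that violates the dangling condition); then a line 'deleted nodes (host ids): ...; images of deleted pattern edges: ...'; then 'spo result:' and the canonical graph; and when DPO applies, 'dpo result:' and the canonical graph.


dpo_applies: yes
deleted nodes (host ids): 11; images of deleted pattern edges: (11,3,at)
spo result:
nodes: 0:pl, 1:pl, 3:pl, 5:x1, 7:x2, 8:m, 9:m, 10:m, 12:m
edges: (0,5,pre); (3,5,pre); (3,7,pre); (7,1,post); (8,3,at); (9,3,at); (10,1,at); (12,1,at)
dpo result:
nodes: 0:pl, 1:pl, 3:pl, 5:x1, 7:x2, 8:m, 9:m, 10:m, 12:m
edges: (0,5,pre); (3,5,pre); (3,7,pre); (7,1,post); (8,3,at); (9,3,at); (10,1,at); (12,1,at)
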